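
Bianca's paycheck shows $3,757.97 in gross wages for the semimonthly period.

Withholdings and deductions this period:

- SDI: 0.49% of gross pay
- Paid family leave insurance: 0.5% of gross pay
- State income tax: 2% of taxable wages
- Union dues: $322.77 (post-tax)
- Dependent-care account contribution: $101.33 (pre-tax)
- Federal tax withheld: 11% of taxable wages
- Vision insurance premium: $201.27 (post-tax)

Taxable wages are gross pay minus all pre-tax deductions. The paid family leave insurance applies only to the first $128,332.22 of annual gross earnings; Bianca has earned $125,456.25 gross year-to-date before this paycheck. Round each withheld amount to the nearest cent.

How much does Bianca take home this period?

$2,624.45

Dependent-care account contribution: $101.33
Taxable wages = $3,757.97 − $101.33 = $3,656.64
State income tax: $3,656.64 × 0.02 = $73.13
Federal tax withheld: $3,656.64 × 0.11 = $402.23
SDI: $3,757.97 × 0.0049 = $18.41
Paid family leave insurance: only $128,332.22 − $125,456.25 = $2,875.97 of this check is subject → $2,875.97 × 0.005 = $14.38
Vision insurance premium: $201.27
Union dues: $322.77
Total deductions = $101.33 + $73.13 + $402.23 + $18.41 + $14.38 + $201.27 + $322.77 = $1,133.52
Net pay = $3,757.97 − $1,133.52 = $2,624.45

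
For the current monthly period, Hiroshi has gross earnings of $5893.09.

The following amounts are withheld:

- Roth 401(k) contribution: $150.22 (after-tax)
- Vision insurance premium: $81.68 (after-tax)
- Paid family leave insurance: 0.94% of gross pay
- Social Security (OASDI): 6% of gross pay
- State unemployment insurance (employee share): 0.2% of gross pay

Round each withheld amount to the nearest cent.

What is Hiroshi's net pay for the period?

$5240.41

Social Security (OASDI): $5893.09 × 0.06 = $353.59
State unemployment insurance (employee share): $5893.09 × 0.002 = $11.79
Paid family leave insurance: $5893.09 × 0.0094 = $55.40
Roth 401(k) contribution: $150.22
Vision insurance premium: $81.68
Total deductions = $353.59 + $11.79 + $55.40 + $150.22 + $81.68 = $652.68
Net pay = $5893.09 − $652.68 = $5240.41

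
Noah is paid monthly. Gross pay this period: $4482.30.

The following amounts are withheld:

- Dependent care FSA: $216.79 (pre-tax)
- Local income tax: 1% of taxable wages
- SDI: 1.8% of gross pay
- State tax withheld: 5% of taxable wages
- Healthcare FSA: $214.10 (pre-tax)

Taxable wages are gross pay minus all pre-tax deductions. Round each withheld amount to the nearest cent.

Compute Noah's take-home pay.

Dependent care FSA: $216.79
Healthcare FSA: $214.10
Pre-tax total = $216.79 + $214.10 = $430.89
Taxable wages = $4482.30 − $430.89 = $4051.41
State tax withheld: $4051.41 × 0.05 = $202.57
Local income tax: $4051.41 × 0.01 = $40.51
SDI: $4482.30 × 0.018 = $80.68
Total deductions = $216.79 + $214.10 + $202.57 + $40.51 + $80.68 = $754.65
Net pay = $4482.30 − $754.65 = $3727.65

$3727.65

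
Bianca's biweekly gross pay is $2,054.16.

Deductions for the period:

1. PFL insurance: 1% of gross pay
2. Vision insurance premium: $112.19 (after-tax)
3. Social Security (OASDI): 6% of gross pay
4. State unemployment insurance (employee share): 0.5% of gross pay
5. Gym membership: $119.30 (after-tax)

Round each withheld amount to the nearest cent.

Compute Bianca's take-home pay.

Social Security (OASDI): $2,054.16 × 0.06 = $123.25
State unemployment insurance (employee share): $2,054.16 × 0.005 = $10.27
PFL insurance: $2,054.16 × 0.01 = $20.54
Gym membership: $119.30
Vision insurance premium: $112.19
Total deductions = $123.25 + $10.27 + $20.54 + $119.30 + $112.19 = $385.55
Net pay = $2,054.16 − $385.55 = $1,668.61

$1,668.61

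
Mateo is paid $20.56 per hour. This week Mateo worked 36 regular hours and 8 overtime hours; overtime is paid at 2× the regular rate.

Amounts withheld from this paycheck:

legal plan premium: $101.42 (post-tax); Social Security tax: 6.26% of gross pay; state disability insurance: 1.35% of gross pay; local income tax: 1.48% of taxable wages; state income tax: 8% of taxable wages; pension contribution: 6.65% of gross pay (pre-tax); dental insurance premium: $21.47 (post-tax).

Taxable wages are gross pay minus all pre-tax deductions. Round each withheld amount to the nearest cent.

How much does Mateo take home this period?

$699.16

Regular pay: 36 × $20.56 = $740.16
Overtime pay: 8 × $20.56 × 2 = $328.96
Gross pay = $740.16 + $328.96 = $1,069.12
Pension contribution: $1,069.12 × 0.0665 = $71.10
Taxable wages = $1,069.12 − $71.10 = $998.02
Local income tax: $998.02 × 0.0148 = $14.77
State income tax: $998.02 × 0.08 = $79.84
State disability insurance: $1,069.12 × 0.0135 = $14.43
Social Security tax: $1,069.12 × 0.0626 = $66.93
Legal plan premium: $101.42
Dental insurance premium: $21.47
Total deductions = $71.10 + $14.77 + $79.84 + $14.43 + $66.93 + $101.42 + $21.47 = $369.96
Net pay = $1,069.12 − $369.96 = $699.16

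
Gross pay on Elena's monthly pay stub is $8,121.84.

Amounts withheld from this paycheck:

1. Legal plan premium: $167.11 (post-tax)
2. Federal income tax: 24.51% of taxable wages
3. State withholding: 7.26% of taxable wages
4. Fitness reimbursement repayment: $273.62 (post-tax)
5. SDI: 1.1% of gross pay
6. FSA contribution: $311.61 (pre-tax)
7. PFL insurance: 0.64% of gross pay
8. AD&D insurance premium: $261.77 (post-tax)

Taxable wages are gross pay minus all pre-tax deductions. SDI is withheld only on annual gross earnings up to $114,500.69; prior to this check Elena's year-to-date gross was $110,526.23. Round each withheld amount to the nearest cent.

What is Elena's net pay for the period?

FSA contribution: $311.61
Taxable wages = $8,121.84 − $311.61 = $7,810.23
State withholding: $7,810.23 × 0.0726 = $567.02
Federal income tax: $7,810.23 × 0.2451 = $1,914.29
SDI: only $114,500.69 − $110,526.23 = $3,974.46 of this check is subject → $3,974.46 × 0.011 = $43.72
PFL insurance: $8,121.84 × 0.0064 = $51.98
AD&D insurance premium: $261.77
Legal plan premium: $167.11
Fitness reimbursement repayment: $273.62
Total deductions = $311.61 + $567.02 + $1,914.29 + $43.72 + $51.98 + $261.77 + $167.11 + $273.62 = $3,591.12
Net pay = $8,121.84 − $3,591.12 = $4,530.72

$4,530.72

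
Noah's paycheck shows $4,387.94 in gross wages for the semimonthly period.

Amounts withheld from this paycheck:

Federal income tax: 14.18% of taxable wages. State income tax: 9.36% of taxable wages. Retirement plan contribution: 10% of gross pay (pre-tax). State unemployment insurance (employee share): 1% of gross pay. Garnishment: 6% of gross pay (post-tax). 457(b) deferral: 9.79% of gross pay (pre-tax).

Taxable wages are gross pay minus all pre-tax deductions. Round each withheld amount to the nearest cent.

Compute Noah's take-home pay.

457(b) deferral: $4,387.94 × 0.0979 = $429.58
Retirement plan contribution: $4,387.94 × 0.1 = $438.79
Pre-tax total = $429.58 + $438.79 = $868.37
Taxable wages = $4,387.94 − $868.37 = $3,519.57
State income tax: $3,519.57 × 0.0936 = $329.43
Federal income tax: $3,519.57 × 0.1418 = $499.08
State unemployment insurance (employee share): $4,387.94 × 0.01 = $43.88
Garnishment: $4,387.94 × 0.06 = $263.28
Total deductions = $429.58 + $438.79 + $329.43 + $499.08 + $43.88 + $263.28 = $2,004.04
Net pay = $4,387.94 − $2,004.04 = $2,383.90

$2,383.90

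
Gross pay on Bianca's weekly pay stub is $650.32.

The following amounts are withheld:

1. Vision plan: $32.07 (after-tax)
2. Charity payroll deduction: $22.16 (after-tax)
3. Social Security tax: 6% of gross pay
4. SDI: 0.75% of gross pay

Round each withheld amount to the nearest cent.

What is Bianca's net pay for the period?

Social Security tax: $650.32 × 0.06 = $39.02
SDI: $650.32 × 0.0075 = $4.88
Vision plan: $32.07
Charity payroll deduction: $22.16
Total deductions = $39.02 + $4.88 + $32.07 + $22.16 = $98.13
Net pay = $650.32 − $98.13 = $552.19

$552.19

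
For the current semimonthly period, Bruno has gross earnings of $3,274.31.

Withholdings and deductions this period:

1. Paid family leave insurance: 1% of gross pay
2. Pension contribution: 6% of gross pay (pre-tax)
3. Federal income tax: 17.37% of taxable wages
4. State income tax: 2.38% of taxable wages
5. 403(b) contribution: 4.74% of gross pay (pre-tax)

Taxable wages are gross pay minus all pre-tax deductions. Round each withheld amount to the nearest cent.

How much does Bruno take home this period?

$2,312.69

403(b) contribution: $3,274.31 × 0.0474 = $155.20
Pension contribution: $3,274.31 × 0.06 = $196.46
Pre-tax total = $155.20 + $196.46 = $351.66
Taxable wages = $3,274.31 − $351.66 = $2,922.65
State income tax: $2,922.65 × 0.0238 = $69.56
Federal income tax: $2,922.65 × 0.1737 = $507.66
Paid family leave insurance: $3,274.31 × 0.01 = $32.74
Total deductions = $155.20 + $196.46 + $69.56 + $507.66 + $32.74 = $961.62
Net pay = $3,274.31 − $961.62 = $2,312.69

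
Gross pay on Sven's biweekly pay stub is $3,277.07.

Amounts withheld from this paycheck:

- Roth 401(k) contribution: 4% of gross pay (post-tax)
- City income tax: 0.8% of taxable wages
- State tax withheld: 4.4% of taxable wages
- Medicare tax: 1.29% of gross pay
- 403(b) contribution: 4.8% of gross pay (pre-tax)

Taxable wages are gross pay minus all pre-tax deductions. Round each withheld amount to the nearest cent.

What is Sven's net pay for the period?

$2,784.19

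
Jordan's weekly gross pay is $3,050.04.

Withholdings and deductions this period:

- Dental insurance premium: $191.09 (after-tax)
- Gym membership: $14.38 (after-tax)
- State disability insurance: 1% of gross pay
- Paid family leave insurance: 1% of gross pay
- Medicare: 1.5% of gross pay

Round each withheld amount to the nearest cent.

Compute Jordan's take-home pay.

$2,737.82

Medicare: $3,050.04 × 0.015 = $45.75
State disability insurance: $3,050.04 × 0.01 = $30.50
Paid family leave insurance: $3,050.04 × 0.01 = $30.50
Dental insurance premium: $191.09
Gym membership: $14.38
Total deductions = $45.75 + $30.50 + $30.50 + $191.09 + $14.38 = $312.22
Net pay = $3,050.04 − $312.22 = $2,737.82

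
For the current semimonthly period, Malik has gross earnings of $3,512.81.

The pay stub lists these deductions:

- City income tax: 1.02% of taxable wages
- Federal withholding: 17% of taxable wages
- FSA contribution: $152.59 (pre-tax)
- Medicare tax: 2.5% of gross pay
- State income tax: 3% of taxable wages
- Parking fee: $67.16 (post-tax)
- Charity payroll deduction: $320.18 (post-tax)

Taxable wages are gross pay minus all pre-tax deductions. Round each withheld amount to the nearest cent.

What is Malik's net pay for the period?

$2,178.74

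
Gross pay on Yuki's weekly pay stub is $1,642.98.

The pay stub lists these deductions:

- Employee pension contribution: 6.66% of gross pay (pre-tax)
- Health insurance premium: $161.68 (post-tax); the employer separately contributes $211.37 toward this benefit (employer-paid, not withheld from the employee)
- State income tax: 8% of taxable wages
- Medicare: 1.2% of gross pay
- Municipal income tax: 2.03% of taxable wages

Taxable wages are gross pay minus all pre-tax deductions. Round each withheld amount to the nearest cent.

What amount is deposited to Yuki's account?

Employee pension contribution: $1,642.98 × 0.0666 = $109.42
Taxable wages = $1,642.98 − $109.42 = $1,533.56
State income tax: $1,533.56 × 0.08 = $122.68
Municipal income tax: $1,533.56 × 0.0203 = $31.13
Medicare: $1,642.98 × 0.012 = $19.72
Health insurance premium: $161.68
(Employer's $211.37 toward health insurance premium is not withheld from the employee.)
Total deductions = $109.42 + $122.68 + $31.13 + $19.72 + $161.68 = $444.63
Net pay = $1,642.98 − $444.63 = $1,198.35

$1,198.35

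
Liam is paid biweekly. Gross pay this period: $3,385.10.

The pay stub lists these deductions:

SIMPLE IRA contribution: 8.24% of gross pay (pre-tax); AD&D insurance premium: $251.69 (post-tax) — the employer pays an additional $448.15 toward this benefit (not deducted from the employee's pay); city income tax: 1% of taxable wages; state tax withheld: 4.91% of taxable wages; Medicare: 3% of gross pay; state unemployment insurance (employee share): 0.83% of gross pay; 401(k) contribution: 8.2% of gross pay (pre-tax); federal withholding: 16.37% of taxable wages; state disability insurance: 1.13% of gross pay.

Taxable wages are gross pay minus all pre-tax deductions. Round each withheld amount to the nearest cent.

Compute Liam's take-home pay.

401(k) contribution: $3,385.10 × 0.082 = $277.58
SIMPLE IRA contribution: $3,385.10 × 0.0824 = $278.93
Pre-tax total = $277.58 + $278.93 = $556.51
Taxable wages = $3,385.10 − $556.51 = $2,828.59
City income tax: $2,828.59 × 0.01 = $28.29
Federal withholding: $2,828.59 × 0.1637 = $463.04
State tax withheld: $2,828.59 × 0.0491 = $138.88
Medicare: $3,385.10 × 0.03 = $101.55
State unemployment insurance (employee share): $3,385.10 × 0.0083 = $28.10
State disability insurance: $3,385.10 × 0.0113 = $38.25
AD&D insurance premium: $251.69
(Employer's $448.15 toward AD&D insurance premium is not withheld from the employee.)
Total deductions = $277.58 + $278.93 + $28.29 + $463.04 + $138.88 + $101.55 + $28.10 + $38.25 + $251.69 = $1,606.31
Net pay = $3,385.10 − $1,606.31 = $1,778.79

$1,778.79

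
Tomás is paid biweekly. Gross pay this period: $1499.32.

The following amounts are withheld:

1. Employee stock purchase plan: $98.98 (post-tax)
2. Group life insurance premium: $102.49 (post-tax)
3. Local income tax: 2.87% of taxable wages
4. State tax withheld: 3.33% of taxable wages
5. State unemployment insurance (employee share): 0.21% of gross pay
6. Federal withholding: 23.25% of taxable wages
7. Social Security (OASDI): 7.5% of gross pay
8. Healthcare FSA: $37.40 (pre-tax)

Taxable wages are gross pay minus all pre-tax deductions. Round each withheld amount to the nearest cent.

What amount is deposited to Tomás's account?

$714.31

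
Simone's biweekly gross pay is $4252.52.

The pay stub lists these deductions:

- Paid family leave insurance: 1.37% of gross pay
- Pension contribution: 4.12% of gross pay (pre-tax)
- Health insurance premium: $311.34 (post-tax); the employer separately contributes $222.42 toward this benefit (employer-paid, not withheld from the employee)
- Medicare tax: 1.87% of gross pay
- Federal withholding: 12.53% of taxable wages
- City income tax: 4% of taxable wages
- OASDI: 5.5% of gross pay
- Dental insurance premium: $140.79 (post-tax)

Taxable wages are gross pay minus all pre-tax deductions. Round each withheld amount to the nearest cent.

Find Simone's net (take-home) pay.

Pension contribution: $4252.52 × 0.0412 = $175.20
Taxable wages = $4252.52 − $175.20 = $4077.32
Federal withholding: $4077.32 × 0.1253 = $510.89
City income tax: $4077.32 × 0.04 = $163.09
Medicare tax: $4252.52 × 0.0187 = $79.52
Paid family leave insurance: $4252.52 × 0.0137 = $58.26
OASDI: $4252.52 × 0.055 = $233.89
Dental insurance premium: $140.79
Health insurance premium: $311.34
(Employer's $222.42 toward health insurance premium is not withheld from the employee.)
Total deductions = $175.20 + $510.89 + $163.09 + $79.52 + $58.26 + $233.89 + $140.79 + $311.34 = $1672.98
Net pay = $4252.52 − $1672.98 = $2579.54

$2579.54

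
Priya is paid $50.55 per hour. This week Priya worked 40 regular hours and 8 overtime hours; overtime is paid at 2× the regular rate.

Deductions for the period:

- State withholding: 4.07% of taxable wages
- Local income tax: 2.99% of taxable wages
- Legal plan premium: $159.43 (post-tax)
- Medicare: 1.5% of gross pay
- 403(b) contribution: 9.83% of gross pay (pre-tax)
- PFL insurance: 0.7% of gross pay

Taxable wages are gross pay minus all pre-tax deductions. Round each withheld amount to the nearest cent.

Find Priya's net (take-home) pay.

$2150.61

Regular pay: 40 × $50.55 = $2022.00
Overtime pay: 8 × $50.55 × 2 = $808.80
Gross pay = $2022.00 + $808.80 = $2830.80
403(b) contribution: $2830.80 × 0.0983 = $278.27
Taxable wages = $2830.80 − $278.27 = $2552.53
Local income tax: $2552.53 × 0.0299 = $76.32
State withholding: $2552.53 × 0.0407 = $103.89
PFL insurance: $2830.80 × 0.007 = $19.82
Medicare: $2830.80 × 0.015 = $42.46
Legal plan premium: $159.43
Total deductions = $278.27 + $76.32 + $103.89 + $19.82 + $42.46 + $159.43 = $680.19
Net pay = $2830.80 − $680.19 = $2150.61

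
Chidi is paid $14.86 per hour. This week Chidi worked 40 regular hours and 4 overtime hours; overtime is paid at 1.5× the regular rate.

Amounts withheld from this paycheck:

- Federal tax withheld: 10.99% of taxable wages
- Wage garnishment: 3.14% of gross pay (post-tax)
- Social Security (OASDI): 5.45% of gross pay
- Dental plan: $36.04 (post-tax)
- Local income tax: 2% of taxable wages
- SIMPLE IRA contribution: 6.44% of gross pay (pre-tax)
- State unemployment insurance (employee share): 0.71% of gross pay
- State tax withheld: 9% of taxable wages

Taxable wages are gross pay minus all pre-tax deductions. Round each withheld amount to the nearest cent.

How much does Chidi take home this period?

$399.30

Regular pay: 40 × $14.86 = $594.40
Overtime pay: 4 × $14.86 × 1.5 = $89.16
Gross pay = $594.40 + $89.16 = $683.56
SIMPLE IRA contribution: $683.56 × 0.0644 = $44.02
Taxable wages = $683.56 − $44.02 = $639.54
Local income tax: $639.54 × 0.02 = $12.79
State tax withheld: $639.54 × 0.09 = $57.56
Federal tax withheld: $639.54 × 0.1099 = $70.29
Social Security (OASDI): $683.56 × 0.0545 = $37.25
State unemployment insurance (employee share): $683.56 × 0.0071 = $4.85
Wage garnishment: $683.56 × 0.0314 = $21.46
Dental plan: $36.04
Total deductions = $44.02 + $12.79 + $57.56 + $70.29 + $37.25 + $4.85 + $21.46 + $36.04 = $284.26
Net pay = $683.56 − $284.26 = $399.30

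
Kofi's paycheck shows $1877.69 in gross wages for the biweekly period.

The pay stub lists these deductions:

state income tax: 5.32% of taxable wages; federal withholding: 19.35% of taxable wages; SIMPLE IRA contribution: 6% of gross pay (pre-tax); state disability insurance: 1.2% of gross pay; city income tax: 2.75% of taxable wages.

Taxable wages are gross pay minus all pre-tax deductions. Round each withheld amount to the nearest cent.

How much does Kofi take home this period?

$1258.53

SIMPLE IRA contribution: $1877.69 × 0.06 = $112.66
Taxable wages = $1877.69 − $112.66 = $1765.03
Federal withholding: $1765.03 × 0.1935 = $341.53
City income tax: $1765.03 × 0.0275 = $48.54
State income tax: $1765.03 × 0.0532 = $93.90
State disability insurance: $1877.69 × 0.012 = $22.53
Total deductions = $112.66 + $341.53 + $48.54 + $93.90 + $22.53 = $619.16
Net pay = $1877.69 − $619.16 = $1258.53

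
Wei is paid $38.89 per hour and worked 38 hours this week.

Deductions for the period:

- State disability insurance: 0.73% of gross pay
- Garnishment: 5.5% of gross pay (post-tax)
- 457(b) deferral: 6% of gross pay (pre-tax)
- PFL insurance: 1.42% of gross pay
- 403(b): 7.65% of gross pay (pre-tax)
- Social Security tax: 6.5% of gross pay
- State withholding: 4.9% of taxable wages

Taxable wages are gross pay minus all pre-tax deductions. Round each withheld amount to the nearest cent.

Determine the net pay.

Gross pay: 38 × $38.89 = $1,477.82
457(b) deferral: $1,477.82 × 0.06 = $88.67
403(b): $1,477.82 × 0.0765 = $113.05
Pre-tax total = $88.67 + $113.05 = $201.72
Taxable wages = $1,477.82 − $201.72 = $1,276.10
State withholding: $1,276.10 × 0.049 = $62.53
PFL insurance: $1,477.82 × 0.0142 = $20.99
Social Security tax: $1,477.82 × 0.065 = $96.06
State disability insurance: $1,477.82 × 0.0073 = $10.79
Garnishment: $1,477.82 × 0.055 = $81.28
Total deductions = $88.67 + $113.05 + $62.53 + $20.99 + $96.06 + $10.79 + $81.28 = $473.37
Net pay = $1,477.82 − $473.37 = $1,004.45

$1,004.45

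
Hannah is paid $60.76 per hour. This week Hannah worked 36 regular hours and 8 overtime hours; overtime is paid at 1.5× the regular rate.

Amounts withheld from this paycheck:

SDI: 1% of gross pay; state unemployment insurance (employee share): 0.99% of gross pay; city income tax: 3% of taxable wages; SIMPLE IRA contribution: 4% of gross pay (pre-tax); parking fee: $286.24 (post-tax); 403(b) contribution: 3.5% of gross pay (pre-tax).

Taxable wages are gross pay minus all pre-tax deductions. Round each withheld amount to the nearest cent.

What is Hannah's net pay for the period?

$2,272.54

Regular pay: 36 × $60.76 = $2,187.36
Overtime pay: 8 × $60.76 × 1.5 = $729.12
Gross pay = $2,187.36 + $729.12 = $2,916.48
SIMPLE IRA contribution: $2,916.48 × 0.04 = $116.66
403(b) contribution: $2,916.48 × 0.035 = $102.08
Pre-tax total = $116.66 + $102.08 = $218.74
Taxable wages = $2,916.48 − $218.74 = $2,697.74
City income tax: $2,697.74 × 0.03 = $80.93
State unemployment insurance (employee share): $2,916.48 × 0.0099 = $28.87
SDI: $2,916.48 × 0.01 = $29.16
Parking fee: $286.24
Total deductions = $116.66 + $102.08 + $80.93 + $28.87 + $29.16 + $286.24 = $643.94
Net pay = $2,916.48 − $643.94 = $2,272.54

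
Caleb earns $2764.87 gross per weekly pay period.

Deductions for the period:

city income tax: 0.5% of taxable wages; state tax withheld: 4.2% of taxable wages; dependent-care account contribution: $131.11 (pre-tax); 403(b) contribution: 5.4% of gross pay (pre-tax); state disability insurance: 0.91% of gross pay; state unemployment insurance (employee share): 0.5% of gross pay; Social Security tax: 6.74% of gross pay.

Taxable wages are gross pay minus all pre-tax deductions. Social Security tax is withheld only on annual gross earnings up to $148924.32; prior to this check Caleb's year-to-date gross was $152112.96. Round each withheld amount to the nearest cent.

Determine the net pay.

Dependent-care account contribution: $131.11
403(b) contribution: $2764.87 × 0.054 = $149.30
Pre-tax total = $131.11 + $149.30 = $280.41
Taxable wages = $2764.87 − $280.41 = $2484.46
State tax withheld: $2484.46 × 0.042 = $104.35
City income tax: $2484.46 × 0.005 = $12.42
State unemployment insurance (employee share): $2764.87 × 0.005 = $13.82
Social Security tax: annual cap $148924.32 already reached (YTD $152112.96), so $0.00
State disability insurance: $2764.87 × 0.0091 = $25.16
Total deductions = $131.11 + $149.30 + $104.35 + $12.42 + $13.82 + $0.00 + $25.16 = $436.16
Net pay = $2764.87 − $436.16 = $2328.71

$2328.71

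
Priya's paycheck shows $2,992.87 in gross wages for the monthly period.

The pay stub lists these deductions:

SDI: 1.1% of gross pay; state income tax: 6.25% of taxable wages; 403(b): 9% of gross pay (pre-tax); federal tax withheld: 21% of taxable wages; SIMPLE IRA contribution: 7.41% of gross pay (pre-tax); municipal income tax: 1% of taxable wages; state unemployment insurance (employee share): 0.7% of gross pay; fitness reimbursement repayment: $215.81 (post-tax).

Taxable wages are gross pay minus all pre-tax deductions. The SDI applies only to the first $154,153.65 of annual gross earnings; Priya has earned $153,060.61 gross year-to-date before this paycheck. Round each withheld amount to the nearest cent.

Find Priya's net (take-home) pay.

$1,546.21

SIMPLE IRA contribution: $2,992.87 × 0.0741 = $221.77
403(b): $2,992.87 × 0.09 = $269.36
Pre-tax total = $221.77 + $269.36 = $491.13
Taxable wages = $2,992.87 − $491.13 = $2,501.74
Municipal income tax: $2,501.74 × 0.01 = $25.02
Federal tax withheld: $2,501.74 × 0.21 = $525.37
State income tax: $2,501.74 × 0.0625 = $156.36
SDI: only $154,153.65 − $153,060.61 = $1,093.04 of this check is subject → $1,093.04 × 0.011 = $12.02
State unemployment insurance (employee share): $2,992.87 × 0.007 = $20.95
Fitness reimbursement repayment: $215.81
Total deductions = $221.77 + $269.36 + $25.02 + $525.37 + $156.36 + $12.02 + $20.95 + $215.81 = $1,446.66
Net pay = $2,992.87 − $1,446.66 = $1,546.21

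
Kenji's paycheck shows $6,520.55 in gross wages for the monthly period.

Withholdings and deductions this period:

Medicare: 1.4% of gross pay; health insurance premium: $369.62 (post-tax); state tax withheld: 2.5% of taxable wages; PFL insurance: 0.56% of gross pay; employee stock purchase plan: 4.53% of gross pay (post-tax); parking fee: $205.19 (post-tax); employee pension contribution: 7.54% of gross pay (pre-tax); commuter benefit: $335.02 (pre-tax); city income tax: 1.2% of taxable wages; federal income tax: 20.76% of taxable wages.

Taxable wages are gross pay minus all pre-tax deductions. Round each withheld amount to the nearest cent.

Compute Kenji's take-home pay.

Employee pension contribution: $6,520.55 × 0.0754 = $491.65
Commuter benefit: $335.02
Pre-tax total = $491.65 + $335.02 = $826.67
Taxable wages = $6,520.55 − $826.67 = $5,693.88
State tax withheld: $5,693.88 × 0.025 = $142.35
Federal income tax: $5,693.88 × 0.2076 = $1,182.05
City income tax: $5,693.88 × 0.012 = $68.33
PFL insurance: $6,520.55 × 0.0056 = $36.52
Medicare: $6,520.55 × 0.014 = $91.29
Parking fee: $205.19
Health insurance premium: $369.62
Employee stock purchase plan: $6,520.55 × 0.0453 = $295.38
Total deductions = $491.65 + $335.02 + $142.35 + $1,182.05 + $68.33 + $36.52 + $91.29 + $205.19 + $369.62 + $295.38 = $3,217.40
Net pay = $6,520.55 − $3,217.40 = $3,303.15

$3,303.15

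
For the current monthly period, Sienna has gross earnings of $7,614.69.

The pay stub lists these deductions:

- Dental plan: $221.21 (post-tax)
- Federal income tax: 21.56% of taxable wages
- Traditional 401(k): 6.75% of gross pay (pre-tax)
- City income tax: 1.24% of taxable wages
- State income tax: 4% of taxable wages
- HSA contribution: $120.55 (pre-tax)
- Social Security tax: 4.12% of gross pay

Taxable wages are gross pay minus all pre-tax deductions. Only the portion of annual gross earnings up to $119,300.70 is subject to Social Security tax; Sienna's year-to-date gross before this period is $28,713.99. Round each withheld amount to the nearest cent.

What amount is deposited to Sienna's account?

$4,574.53

Traditional 401(k): $7,614.69 × 0.0675 = $513.99
HSA contribution: $120.55
Pre-tax total = $513.99 + $120.55 = $634.54
Taxable wages = $7,614.69 − $634.54 = $6,980.15
City income tax: $6,980.15 × 0.0124 = $86.55
Federal income tax: $6,980.15 × 0.2156 = $1,504.92
State income tax: $6,980.15 × 0.04 = $279.21
Social Security tax: cap not yet reached, full $7,614.69 is subject → $7,614.69 × 0.0412 = $313.73
Dental plan: $221.21
Total deductions = $513.99 + $120.55 + $86.55 + $1,504.92 + $279.21 + $313.73 + $221.21 = $3,040.16
Net pay = $7,614.69 − $3,040.16 = $4,574.53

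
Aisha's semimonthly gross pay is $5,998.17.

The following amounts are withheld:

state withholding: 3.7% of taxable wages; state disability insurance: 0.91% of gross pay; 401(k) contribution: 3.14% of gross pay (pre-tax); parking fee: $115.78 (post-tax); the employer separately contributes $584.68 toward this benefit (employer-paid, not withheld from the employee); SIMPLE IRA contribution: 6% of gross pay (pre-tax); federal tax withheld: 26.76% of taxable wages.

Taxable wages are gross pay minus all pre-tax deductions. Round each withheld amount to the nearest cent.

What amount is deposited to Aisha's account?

$3,619.53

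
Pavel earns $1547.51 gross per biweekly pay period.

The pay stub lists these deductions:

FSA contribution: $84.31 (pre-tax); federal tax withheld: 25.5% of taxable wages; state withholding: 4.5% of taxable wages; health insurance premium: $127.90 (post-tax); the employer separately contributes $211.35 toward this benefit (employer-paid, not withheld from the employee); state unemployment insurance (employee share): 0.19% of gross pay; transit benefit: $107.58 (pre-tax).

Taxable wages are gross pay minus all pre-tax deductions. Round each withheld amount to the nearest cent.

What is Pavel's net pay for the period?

Transit benefit: $107.58
FSA contribution: $84.31
Pre-tax total = $107.58 + $84.31 = $191.89
Taxable wages = $1547.51 − $191.89 = $1355.62
Federal tax withheld: $1355.62 × 0.255 = $345.68
State withholding: $1355.62 × 0.045 = $61.00
State unemployment insurance (employee share): $1547.51 × 0.0019 = $2.94
Health insurance premium: $127.90
(Employer's $211.35 toward health insurance premium is not withheld from the employee.)
Total deductions = $107.58 + $84.31 + $345.68 + $61.00 + $2.94 + $127.90 = $729.41
Net pay = $1547.51 − $729.41 = $818.10

$818.10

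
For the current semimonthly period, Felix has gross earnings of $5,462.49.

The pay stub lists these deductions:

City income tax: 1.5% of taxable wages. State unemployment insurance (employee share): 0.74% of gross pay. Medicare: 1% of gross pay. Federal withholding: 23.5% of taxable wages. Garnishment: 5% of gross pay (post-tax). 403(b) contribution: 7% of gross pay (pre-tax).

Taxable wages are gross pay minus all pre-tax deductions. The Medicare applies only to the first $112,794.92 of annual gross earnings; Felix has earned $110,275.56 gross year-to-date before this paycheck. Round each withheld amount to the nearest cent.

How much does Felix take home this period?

$3,471.36

403(b) contribution: $5,462.49 × 0.07 = $382.37
Taxable wages = $5,462.49 − $382.37 = $5,080.12
Federal withholding: $5,080.12 × 0.235 = $1,193.83
City income tax: $5,080.12 × 0.015 = $76.20
Medicare: only $112,794.92 − $110,275.56 = $2,519.36 of this check is subject → $2,519.36 × 0.01 = $25.19
State unemployment insurance (employee share): $5,462.49 × 0.0074 = $40.42
Garnishment: $5,462.49 × 0.05 = $273.12
Total deductions = $382.37 + $1,193.83 + $76.20 + $25.19 + $40.42 + $273.12 = $1,991.13
Net pay = $5,462.49 − $1,991.13 = $3,471.36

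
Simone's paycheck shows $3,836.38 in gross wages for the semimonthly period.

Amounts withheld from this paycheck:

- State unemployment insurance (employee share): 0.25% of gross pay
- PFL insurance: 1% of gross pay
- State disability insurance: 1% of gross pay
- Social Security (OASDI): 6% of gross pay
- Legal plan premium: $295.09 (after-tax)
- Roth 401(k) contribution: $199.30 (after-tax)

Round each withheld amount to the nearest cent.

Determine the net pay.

PFL insurance: $3,836.38 × 0.01 = $38.36
State disability insurance: $3,836.38 × 0.01 = $38.36
State unemployment insurance (employee share): $3,836.38 × 0.0025 = $9.59
Social Security (OASDI): $3,836.38 × 0.06 = $230.18
Legal plan premium: $295.09
Roth 401(k) contribution: $199.30
Total deductions = $38.36 + $38.36 + $9.59 + $230.18 + $295.09 + $199.30 = $810.88
Net pay = $3,836.38 − $810.88 = $3,025.50

$3,025.50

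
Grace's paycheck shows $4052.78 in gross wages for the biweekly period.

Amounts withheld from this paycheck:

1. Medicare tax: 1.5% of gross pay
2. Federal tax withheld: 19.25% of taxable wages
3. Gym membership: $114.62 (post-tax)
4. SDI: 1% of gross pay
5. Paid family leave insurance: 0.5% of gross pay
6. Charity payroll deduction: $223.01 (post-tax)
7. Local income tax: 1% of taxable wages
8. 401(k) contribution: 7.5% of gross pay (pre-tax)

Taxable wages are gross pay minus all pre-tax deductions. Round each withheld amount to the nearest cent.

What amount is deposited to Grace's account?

401(k) contribution: $4052.78 × 0.075 = $303.96
Taxable wages = $4052.78 − $303.96 = $3748.82
Local income tax: $3748.82 × 0.01 = $37.49
Federal tax withheld: $3748.82 × 0.1925 = $721.65
Paid family leave insurance: $4052.78 × 0.005 = $20.26
SDI: $4052.78 × 0.01 = $40.53
Medicare tax: $4052.78 × 0.015 = $60.79
Charity payroll deduction: $223.01
Gym membership: $114.62
Total deductions = $303.96 + $37.49 + $721.65 + $20.26 + $40.53 + $60.79 + $223.01 + $114.62 = $1522.31
Net pay = $4052.78 − $1522.31 = $2530.47

$2530.47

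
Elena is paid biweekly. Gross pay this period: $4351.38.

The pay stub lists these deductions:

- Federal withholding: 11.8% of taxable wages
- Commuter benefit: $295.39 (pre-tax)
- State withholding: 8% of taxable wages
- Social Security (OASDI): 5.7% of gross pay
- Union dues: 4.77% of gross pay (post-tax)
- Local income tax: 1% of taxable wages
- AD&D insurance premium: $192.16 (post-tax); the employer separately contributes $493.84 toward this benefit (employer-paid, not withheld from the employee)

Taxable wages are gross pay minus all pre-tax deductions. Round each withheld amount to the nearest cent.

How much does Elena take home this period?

Commuter benefit: $295.39
Taxable wages = $4351.38 − $295.39 = $4055.99
Local income tax: $4055.99 × 0.01 = $40.56
Federal withholding: $4055.99 × 0.118 = $478.61
State withholding: $4055.99 × 0.08 = $324.48
Social Security (OASDI): $4351.38 × 0.057 = $248.03
Union dues: $4351.38 × 0.0477 = $207.56
AD&D insurance premium: $192.16
(Employer's $493.84 toward AD&D insurance premium is not withheld from the employee.)
Total deductions = $295.39 + $40.56 + $478.61 + $324.48 + $248.03 + $207.56 + $192.16 = $1786.79
Net pay = $4351.38 − $1786.79 = $2564.59

$2564.59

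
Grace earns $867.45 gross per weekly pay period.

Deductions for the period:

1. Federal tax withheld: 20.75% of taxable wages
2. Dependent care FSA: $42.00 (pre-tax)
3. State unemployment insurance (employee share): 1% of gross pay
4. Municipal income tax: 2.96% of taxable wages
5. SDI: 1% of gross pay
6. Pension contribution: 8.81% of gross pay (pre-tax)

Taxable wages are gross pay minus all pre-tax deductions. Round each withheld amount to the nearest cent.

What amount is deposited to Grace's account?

$554.10

Pension contribution: $867.45 × 0.0881 = $76.42
Dependent care FSA: $42.00
Pre-tax total = $76.42 + $42.00 = $118.42
Taxable wages = $867.45 − $118.42 = $749.03
Federal tax withheld: $749.03 × 0.2075 = $155.42
Municipal income tax: $749.03 × 0.0296 = $22.17
State unemployment insurance (employee share): $867.45 × 0.01 = $8.67
SDI: $867.45 × 0.01 = $8.67
Total deductions = $76.42 + $42.00 + $155.42 + $22.17 + $8.67 + $8.67 = $313.35
Net pay = $867.45 − $313.35 = $554.10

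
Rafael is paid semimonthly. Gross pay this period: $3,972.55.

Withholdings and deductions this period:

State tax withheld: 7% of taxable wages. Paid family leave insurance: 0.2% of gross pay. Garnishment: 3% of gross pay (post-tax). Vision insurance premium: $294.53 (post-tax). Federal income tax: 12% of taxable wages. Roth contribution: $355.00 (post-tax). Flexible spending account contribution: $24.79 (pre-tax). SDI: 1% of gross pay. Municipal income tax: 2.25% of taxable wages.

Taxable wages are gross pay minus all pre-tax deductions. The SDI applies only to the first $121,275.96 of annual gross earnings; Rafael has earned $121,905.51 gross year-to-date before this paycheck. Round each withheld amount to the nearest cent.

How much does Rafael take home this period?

Flexible spending account contribution: $24.79
Taxable wages = $3,972.55 − $24.79 = $3,947.76
State tax withheld: $3,947.76 × 0.07 = $276.34
Federal income tax: $3,947.76 × 0.12 = $473.73
Municipal income tax: $3,947.76 × 0.0225 = $88.82
Paid family leave insurance: $3,972.55 × 0.002 = $7.95
SDI: annual cap $121,275.96 already reached (YTD $121,905.51), so $0.00
Vision insurance premium: $294.53
Roth contribution: $355.00
Garnishment: $3,972.55 × 0.03 = $119.18
Total deductions = $24.79 + $276.34 + $473.73 + $88.82 + $7.95 + $0.00 + $294.53 + $355.00 + $119.18 = $1,640.34
Net pay = $3,972.55 − $1,640.34 = $2,332.21

$2,332.21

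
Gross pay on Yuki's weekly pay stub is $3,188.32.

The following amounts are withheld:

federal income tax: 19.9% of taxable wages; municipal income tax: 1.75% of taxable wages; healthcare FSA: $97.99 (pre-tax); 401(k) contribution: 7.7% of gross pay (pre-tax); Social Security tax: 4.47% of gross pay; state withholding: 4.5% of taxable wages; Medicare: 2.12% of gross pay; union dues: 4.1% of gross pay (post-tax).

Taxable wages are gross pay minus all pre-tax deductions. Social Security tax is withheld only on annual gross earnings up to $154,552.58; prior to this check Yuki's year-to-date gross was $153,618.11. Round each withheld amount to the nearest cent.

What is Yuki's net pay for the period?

$1,860.83

401(k) contribution: $3,188.32 × 0.077 = $245.50
Healthcare FSA: $97.99
Pre-tax total = $245.50 + $97.99 = $343.49
Taxable wages = $3,188.32 − $343.49 = $2,844.83
State withholding: $2,844.83 × 0.045 = $128.02
Federal income tax: $2,844.83 × 0.199 = $566.12
Municipal income tax: $2,844.83 × 0.0175 = $49.78
Medicare: $3,188.32 × 0.0212 = $67.59
Social Security tax: only $154,552.58 − $153,618.11 = $934.47 of this check is subject → $934.47 × 0.0447 = $41.77
Union dues: $3,188.32 × 0.041 = $130.72
Total deductions = $245.50 + $97.99 + $128.02 + $566.12 + $49.78 + $67.59 + $41.77 + $130.72 = $1,327.49
Net pay = $3,188.32 − $1,327.49 = $1,860.83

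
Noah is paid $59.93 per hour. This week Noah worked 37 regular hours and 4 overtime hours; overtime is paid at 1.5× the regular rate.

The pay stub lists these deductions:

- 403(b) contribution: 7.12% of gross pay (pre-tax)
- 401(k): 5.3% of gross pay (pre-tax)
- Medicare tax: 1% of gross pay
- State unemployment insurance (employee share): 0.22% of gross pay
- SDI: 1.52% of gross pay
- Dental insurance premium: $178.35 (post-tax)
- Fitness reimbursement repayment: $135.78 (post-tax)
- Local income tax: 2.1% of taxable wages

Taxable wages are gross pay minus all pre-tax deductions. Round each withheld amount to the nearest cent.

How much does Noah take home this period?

Regular pay: 37 × $59.93 = $2217.41
Overtime pay: 4 × $59.93 × 1.5 = $359.58
Gross pay = $2217.41 + $359.58 = $2576.99
403(b) contribution: $2576.99 × 0.0712 = $183.48
401(k): $2576.99 × 0.053 = $136.58
Pre-tax total = $183.48 + $136.58 = $320.06
Taxable wages = $2576.99 − $320.06 = $2256.93
Local income tax: $2256.93 × 0.021 = $47.40
SDI: $2576.99 × 0.0152 = $39.17
Medicare tax: $2576.99 × 0.01 = $25.77
State unemployment insurance (employee share): $2576.99 × 0.0022 = $5.67
Dental insurance premium: $178.35
Fitness reimbursement repayment: $135.78
Total deductions = $183.48 + $136.58 + $47.40 + $39.17 + $25.77 + $5.67 + $178.35 + $135.78 = $752.20
Net pay = $2576.99 − $752.20 = $1824.79

$1824.79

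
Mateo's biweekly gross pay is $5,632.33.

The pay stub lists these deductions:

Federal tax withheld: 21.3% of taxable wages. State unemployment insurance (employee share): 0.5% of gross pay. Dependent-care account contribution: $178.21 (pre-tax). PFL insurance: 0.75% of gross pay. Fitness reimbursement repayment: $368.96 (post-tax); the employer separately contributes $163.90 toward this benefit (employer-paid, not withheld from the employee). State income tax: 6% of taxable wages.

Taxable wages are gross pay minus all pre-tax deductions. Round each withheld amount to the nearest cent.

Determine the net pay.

Dependent-care account contribution: $178.21
Taxable wages = $5,632.33 − $178.21 = $5,454.12
Federal tax withheld: $5,454.12 × 0.213 = $1,161.73
State income tax: $5,454.12 × 0.06 = $327.25
State unemployment insurance (employee share): $5,632.33 × 0.005 = $28.16
PFL insurance: $5,632.33 × 0.0075 = $42.24
Fitness reimbursement repayment: $368.96
(Employer's $163.90 toward fitness reimbursement repayment is not withheld from the employee.)
Total deductions = $178.21 + $1,161.73 + $327.25 + $28.16 + $42.24 + $368.96 = $2,106.55
Net pay = $5,632.33 − $2,106.55 = $3,525.78

$3,525.78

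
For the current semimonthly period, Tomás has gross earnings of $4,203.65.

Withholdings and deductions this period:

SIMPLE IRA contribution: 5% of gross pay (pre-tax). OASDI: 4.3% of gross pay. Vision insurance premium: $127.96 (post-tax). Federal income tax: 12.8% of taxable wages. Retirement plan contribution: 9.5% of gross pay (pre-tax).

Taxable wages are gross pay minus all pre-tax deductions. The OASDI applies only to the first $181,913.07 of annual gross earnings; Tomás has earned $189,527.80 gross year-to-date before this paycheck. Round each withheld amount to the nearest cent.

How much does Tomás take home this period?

$3,006.11

SIMPLE IRA contribution: $4,203.65 × 0.05 = $210.18
Retirement plan contribution: $4,203.65 × 0.095 = $399.35
Pre-tax total = $210.18 + $399.35 = $609.53
Taxable wages = $4,203.65 − $609.53 = $3,594.12
Federal income tax: $3,594.12 × 0.128 = $460.05
OASDI: annual cap $181,913.07 already reached (YTD $189,527.80), so $0.00
Vision insurance premium: $127.96
Total deductions = $210.18 + $399.35 + $460.05 + $0.00 + $127.96 = $1,197.54
Net pay = $4,203.65 − $1,197.54 = $3,006.11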